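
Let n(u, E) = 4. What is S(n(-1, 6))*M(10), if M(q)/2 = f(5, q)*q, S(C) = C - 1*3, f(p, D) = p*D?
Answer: 1000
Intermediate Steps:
f(p, D) = D*p
S(C) = -3 + C (S(C) = C - 3 = -3 + C)
M(q) = 10*q**2 (M(q) = 2*((q*5)*q) = 2*((5*q)*q) = 2*(5*q**2) = 10*q**2)
S(n(-1, 6))*M(10) = (-3 + 4)*(10*10**2) = 1*(10*100) = 1*1000 = 1000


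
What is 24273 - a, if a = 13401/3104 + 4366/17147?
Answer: 1291669803613/53224288 ≈ 24268.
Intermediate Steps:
a = 243339011/53224288 (a = 13401*(1/3104) + 4366*(1/17147) = 13401/3104 + 4366/17147 = 243339011/53224288 ≈ 4.5720)
24273 - a = 24273 - 1*243339011/53224288 = 24273 - 243339011/53224288 = 1291669803613/53224288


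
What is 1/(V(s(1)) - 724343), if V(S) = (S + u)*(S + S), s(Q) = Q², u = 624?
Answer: -1/723093 ≈ -1.3829e-6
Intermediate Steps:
V(S) = 2*S*(624 + S) (V(S) = (S + 624)*(S + S) = (624 + S)*(2*S) = 2*S*(624 + S))
1/(V(s(1)) - 724343) = 1/(2*1²*(624 + 1²) - 724343) = 1/(2*1*(624 + 1) - 724343) = 1/(2*1*625 - 724343) = 1/(1250 - 724343) = 1/(-723093) = -1/723093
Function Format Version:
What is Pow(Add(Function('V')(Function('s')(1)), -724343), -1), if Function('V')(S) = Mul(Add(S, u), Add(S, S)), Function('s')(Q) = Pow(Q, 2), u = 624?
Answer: Rational(-1, 723093) ≈ -1.3829e-6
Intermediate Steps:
Function('V')(S) = Mul(2, S, Add(624, S)) (Function('V')(S) = Mul(Add(S, 624), Add(S, S)) = Mul(Add(624, S), Mul(2, S)) = Mul(2, S, Add(624, S)))
Pow(Add(Function('V')(Function('s')(1)), -724343), -1) = Pow(Add(Mul(2, Pow(1, 2), Add(624, Pow(1, 2))), -724343), -1) = Pow(Add(Mul(2, 1, Add(624, 1)), -724343), -1) = Pow(Add(Mul(2, 1, 625), -724343), -1) = Pow(Add(1250, -724343), -1) = Pow(-723093, -1) = Rational(-1, 723093)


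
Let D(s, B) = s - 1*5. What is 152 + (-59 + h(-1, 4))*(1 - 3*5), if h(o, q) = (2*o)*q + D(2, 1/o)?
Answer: 1132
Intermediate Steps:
D(s, B) = -5 + s (D(s, B) = s - 5 = -5 + s)
h(o, q) = -3 + 2*o*q (h(o, q) = (2*o)*q + (-5 + 2) = 2*o*q - 3 = -3 + 2*o*q)
152 + (-59 + h(-1, 4))*(1 - 3*5) = 152 + (-59 + (-3 + 2*(-1)*4))*(1 - 3*5) = 152 + (-59 + (-3 - 8))*(1 - 15) = 152 + (-59 - 11)*(-14) = 152 - 70*(-14) = 152 + 980 = 1132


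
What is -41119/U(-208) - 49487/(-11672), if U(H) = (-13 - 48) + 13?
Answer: 60289543/70032 ≈ 860.89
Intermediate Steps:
U(H) = -48 (U(H) = -61 + 13 = -48)
-41119/U(-208) - 49487/(-11672) = -41119/(-48) - 49487/(-11672) = -41119*(-1/48) - 49487*(-1/11672) = 41119/48 + 49487/11672 = 60289543/70032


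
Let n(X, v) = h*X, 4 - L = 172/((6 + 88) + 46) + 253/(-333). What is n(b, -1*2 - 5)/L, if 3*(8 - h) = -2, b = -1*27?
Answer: -1363635/20578 ≈ -66.267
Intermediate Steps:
b = -27
h = 26/3 (h = 8 - ⅓*(-2) = 8 + ⅔ = 26/3 ≈ 8.6667)
L = 41156/11655 (L = 4 - (172/((6 + 88) + 46) + 253/(-333)) = 4 - (172/(94 + 46) + 253*(-1/333)) = 4 - (172/140 - 253/333) = 4 - (172*(1/140) - 253/333) = 4 - (43/35 - 253/333) = 4 - 1*5464/11655 = 4 - 5464/11655 = 41156/11655 ≈ 3.5312)
n(X, v) = 26*X/3
n(b, -1*2 - 5)/L = ((26/3)*(-27))/(41156/11655) = -234*11655/41156 = -1363635/20578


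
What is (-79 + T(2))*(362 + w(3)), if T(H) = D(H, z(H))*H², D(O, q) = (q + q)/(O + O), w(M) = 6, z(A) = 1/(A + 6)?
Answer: -28980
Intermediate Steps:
z(A) = 1/(6 + A)
D(O, q) = q/O (D(O, q) = (2*q)/((2*O)) = (2*q)*(1/(2*O)) = q/O)
T(H) = H/(6 + H) (T(H) = (1/((6 + H)*H))*H² = (1/(H*(6 + H)))*H² = H/(6 + H))
(-79 + T(2))*(362 + w(3)) = (-79 + 2/(6 + 2))*(362 + 6) = (-79 + 2/8)*368 = (-79 + 2*(⅛))*368 = (-79 + ¼)*368 = -315/4*368 = -28980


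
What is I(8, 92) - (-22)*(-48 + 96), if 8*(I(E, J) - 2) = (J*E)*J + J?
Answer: 19067/2 ≈ 9533.5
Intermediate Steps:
I(E, J) = 2 + J/8 + E*J**2/8 (I(E, J) = 2 + ((J*E)*J + J)/8 = 2 + ((E*J)*J + J)/8 = 2 + (E*J**2 + J)/8 = 2 + (J + E*J**2)/8 = 2 + (J/8 + E*J**2/8) = 2 + J/8 + E*J**2/8)
I(8, 92) - (-22)*(-48 + 96) = (2 + (1/8)*92 + (1/8)*8*92**2) - (-22)*(-48 + 96) = (2 + 23/2 + (1/8)*8*8464) - (-22)*48 = (2 + 23/2 + 8464) - 1*(-1056) = 16955/2 + 1056 = 19067/2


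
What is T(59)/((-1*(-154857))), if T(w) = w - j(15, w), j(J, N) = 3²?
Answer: 50/154857 ≈ 0.00032288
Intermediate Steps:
j(J, N) = 9
T(w) = -9 + w (T(w) = w - 1*9 = w - 9 = -9 + w)
T(59)/((-1*(-154857))) = (-9 + 59)/((-1*(-154857))) = 50/154857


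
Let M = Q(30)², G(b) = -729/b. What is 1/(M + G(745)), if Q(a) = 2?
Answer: 745/2251 ≈ 0.33096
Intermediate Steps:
M = 4 (M = 2² = 4)
1/(M + G(745)) = 1/(4 - 729/745) = 1/(2251/745) = 745/2251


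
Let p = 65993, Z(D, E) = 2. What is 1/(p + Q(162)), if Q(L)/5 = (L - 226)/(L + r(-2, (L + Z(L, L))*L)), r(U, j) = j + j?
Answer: 26649/1758647297 ≈ 1.5153e-5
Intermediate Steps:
r(U, j) = 2*j
Q(L) = 5*(-226 + L)/(L + 2*L*(2 + L)) (Q(L) = 5*((L - 226)/(L + 2*((L + 2)*L))) = 5*((-226 + L)/(L + 2*((2 + L)*L))) = 5*((-226 + L)/(L + 2*(L*(2 + L)))) = 5*((-226 + L)/(L + 2*L*(2 + L))) = 5*(-226 + L)/(L + 2*L*(2 + L)))
1/(p + Q(162)) = 1/(65993 + 5*(-226 + 162)/(162*(5 + 2*162))) = 1/(65993 + 5*(1/162)*(-64)/(5 + 324)) = 1/(65993 + 5*(1/162)*(-64)/329) = 1/(65993 + 5*(1/162)*(1/329)*(-64)) = 1/(65993 - 160/26649) = 1/(1758647297/26649) = 26649/1758647297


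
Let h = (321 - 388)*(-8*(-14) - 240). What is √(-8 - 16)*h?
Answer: 17152*I*√6 ≈ 42014.0*I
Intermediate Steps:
h = 8576 (h = -67*(112 - 240) = -67*(-128) = 8576)
√(-8 - 16)*h = √(-8 - 16)*8576 = √(-24)*8576 = (2*I*√6)*8576 = 17152*I*√6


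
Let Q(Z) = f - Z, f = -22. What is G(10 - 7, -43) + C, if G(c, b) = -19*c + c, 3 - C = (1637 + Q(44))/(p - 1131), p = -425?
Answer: -77785/1556 ≈ -49.990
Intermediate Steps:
Q(Z) = -22 - Z
C = 6239/1556 (C = 3 - (1637 + (-22 - 1*44))/(-425 - 1131) = 3 - (1637 + (-22 - 44))/(-1556) = 3 - (1637 - 66)*(-1)/1556 = 3 - 1571*(-1)/1556 = 3 - 1*(-1571/1556) = 3 + 1571/1556 = 6239/1556 ≈ 4.0096)
G(c, b) = -18*c
G(10 - 7, -43) + C = -18*(10 - 7) + 6239/1556 = -18*3 + 6239/1556 = -54 + 6239/1556 = -77785/1556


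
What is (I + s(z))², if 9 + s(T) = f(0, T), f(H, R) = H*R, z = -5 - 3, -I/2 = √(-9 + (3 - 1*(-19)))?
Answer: 133 + 36*√13 ≈ 262.80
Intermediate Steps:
I = -2*√13 (I = -2*√(-9 + (3 - 1*(-19))) = -2*√(-9 + (3 + 19)) = -2*√(-9 + 22) = -2*√13 ≈ -7.2111)
z = -8
s(T) = -9 (s(T) = -9 + 0*T = -9 + 0 = -9)
(I + s(z))² = (-2*√13 - 9)² = (-9 - 2*√13)²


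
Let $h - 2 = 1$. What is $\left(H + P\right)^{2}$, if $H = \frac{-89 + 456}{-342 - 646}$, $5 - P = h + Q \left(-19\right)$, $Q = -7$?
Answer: $\frac{16846742025}{976144} \approx 17258.0$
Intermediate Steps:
$h = 3$ ($h = 2 + 1 = 3$)
$P = -131$ ($P = 5 - \left(3 - -133\right) = 5 - \left(3 + 133\right) = 5 - 136 = -131$)
$H = - \frac{367}{988}$ ($H = \frac{367}{-988} = 367 \left(- \frac{1}{988}\right) = - \frac{367}{988} \approx -0.37146$)
$\left(H + P\right)^{2} = \left(- \frac{367}{988} - 131\right)^{2} = \left(- \frac{129795}{988}\right)^{2} = \frac{16846742025}{976144}$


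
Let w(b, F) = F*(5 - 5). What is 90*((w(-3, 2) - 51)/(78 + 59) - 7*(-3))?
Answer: 254340/137 ≈ 1856.5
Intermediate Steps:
w(b, F) = 0 (w(b, F) = F*0 = 0)
90*((w(-3, 2) - 51)/(78 + 59) - 7*(-3)) = 90*((0 - 51)/(78 + 59) - 7*(-3)) = 90*(-51/137 + 21) = 90*(2826/137) = 254340/137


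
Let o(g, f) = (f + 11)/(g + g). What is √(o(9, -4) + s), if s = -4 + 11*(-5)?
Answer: I*√2110/6 ≈ 7.6558*I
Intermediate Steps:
o(g, f) = (11 + f)/(2*g) (o(g, f) = (11 + f)/((2*g)) = (11 + f)*(1/(2*g)) = (11 + f)/(2*g))
s = -59 (s = -4 - 55 = -59)
√(o(9, -4) + s) = √((½)*(11 - 4)/9 - 59) = √((½)*(⅑)*7 - 59) = √(7/18 - 59) = √(-1055/18) = I*√2110/6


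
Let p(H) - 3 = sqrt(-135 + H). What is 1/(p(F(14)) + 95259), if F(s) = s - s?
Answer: 31754/3024949593 - I*sqrt(15)/3024949593 ≈ 1.0497e-5 - 1.2803e-9*I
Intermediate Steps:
F(s) = 0
p(H) = 3 + sqrt(-135 + H)
1/(p(F(14)) + 95259) = 1/((3 + sqrt(-135 + 0)) + 95259) = 1/((3 + sqrt(-135)) + 95259) = 1/((3 + 3*I*sqrt(15)) + 95259) = 1/(95262 + 3*I*sqrt(15))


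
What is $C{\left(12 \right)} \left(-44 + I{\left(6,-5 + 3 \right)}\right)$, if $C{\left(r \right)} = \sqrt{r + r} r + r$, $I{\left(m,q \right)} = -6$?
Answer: $-600 - 1200 \sqrt{6} \approx -3539.4$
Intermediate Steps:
$C{\left(r \right)} = r + \sqrt{2} r^{\frac{3}{2}}$ ($C{\left(r \right)} = \sqrt{2 r} r + r = \sqrt{2} \sqrt{r} r + r = \sqrt{2} r^{\frac{3}{2}} + r = r + \sqrt{2} r^{\frac{3}{2}}$)
$C{\left(12 \right)} \left(-44 + I{\left(6,-5 + 3 \right)}\right) = \left(12 + \sqrt{2} \cdot 12^{\frac{3}{2}}\right) \left(-44 - 6\right) = \left(12 + \sqrt{2} \cdot 24 \sqrt{3}\right) \left(-50\right) = \left(12 + 24 \sqrt{6}\right) \left(-50\right) = -600 - 1200 \sqrt{6}$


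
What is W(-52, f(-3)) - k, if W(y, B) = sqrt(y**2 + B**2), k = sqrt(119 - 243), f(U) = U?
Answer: sqrt(2713) - 2*I*sqrt(31) ≈ 52.086 - 11.136*I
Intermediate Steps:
k = 2*I*sqrt(31) (k = sqrt(-124) = 2*I*sqrt(31) ≈ 11.136*I)
W(y, B) = sqrt(B**2 + y**2)
W(-52, f(-3)) - k = sqrt((-3)**2 + (-52)**2) - 2*I*sqrt(31) = sqrt(9 + 2704) - 2*I*sqrt(31) = sqrt(2713) - 2*I*sqrt(31)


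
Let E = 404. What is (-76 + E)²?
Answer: 107584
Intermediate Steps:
(-76 + E)² = (-76 + 404)² = 328² = 107584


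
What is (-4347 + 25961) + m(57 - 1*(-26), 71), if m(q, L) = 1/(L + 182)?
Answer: 5468343/253 ≈ 21614.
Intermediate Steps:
m(q, L) = 1/(182 + L)
(-4347 + 25961) + m(57 - 1*(-26), 71) = (-4347 + 25961) + 1/(182 + 71) = 21614 + 1/253 = 5468343/253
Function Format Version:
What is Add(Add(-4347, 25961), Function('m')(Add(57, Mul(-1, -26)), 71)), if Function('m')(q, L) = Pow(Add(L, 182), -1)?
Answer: Rational(5468343, 253) ≈ 21614.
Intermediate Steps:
Function('m')(q, L) = Pow(Add(182, L), -1)
Add(Add(-4347, 25961), Function('m')(Add(57, Mul(-1, -26)), 71)) = Add(Add(-4347, 25961), Pow(Add(182, 71), -1)) = Add(21614, Pow(253, -1)) = Add(21614, Rational(1, 253)) = Rational(5468343, 253)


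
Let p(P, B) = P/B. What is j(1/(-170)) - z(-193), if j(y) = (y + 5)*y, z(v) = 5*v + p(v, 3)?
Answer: 89240653/86700 ≈ 1029.3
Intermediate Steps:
z(v) = 16*v/3 (z(v) = 5*v + v/3 = 16*v/3)
j(y) = y*(5 + y) (j(y) = (5 + y)*y = y*(5 + y))
j(1/(-170)) - z(-193) = (5 + 1/(-170))/(-170) - 16*(-193)/3 = -(5 - 1/170)/170 - 1*(-3088/3) = -1/170*849/170 + 3088/3 = -849/28900 + 3088/3 = 89240653/86700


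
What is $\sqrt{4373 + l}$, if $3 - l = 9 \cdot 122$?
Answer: $\sqrt{3278} \approx 57.254$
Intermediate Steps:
$l = -1095$ ($l = 3 - 9 \cdot 122 = 3 - 1098 = -1095$)
$\sqrt{4373 + l} = \sqrt{4373 - 1095} = \sqrt{3278}$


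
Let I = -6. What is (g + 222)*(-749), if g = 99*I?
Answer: 278628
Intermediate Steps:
g = -594 (g = 99*(-6) = -594)
(g + 222)*(-749) = (-594 + 222)*(-749) = -372*(-749) = 278628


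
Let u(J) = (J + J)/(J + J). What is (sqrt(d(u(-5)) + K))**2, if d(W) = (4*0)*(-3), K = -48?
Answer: -48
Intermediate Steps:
u(J) = 1 (u(J) = (2*J)/((2*J)) = (2*J)*(1/(2*J)) = 1)
d(W) = 0 (d(W) = 0*(-3) = 0)
(sqrt(d(u(-5)) + K))**2 = (sqrt(0 - 48))**2 = (sqrt(-48))**2 = (4*I*sqrt(3))**2 = -48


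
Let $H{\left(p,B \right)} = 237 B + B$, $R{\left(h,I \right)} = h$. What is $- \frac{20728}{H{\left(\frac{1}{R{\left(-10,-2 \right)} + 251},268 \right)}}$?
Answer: $- \frac{2591}{7973} \approx -0.32497$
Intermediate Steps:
$H{\left(p,B \right)} = 238 B$
$- \frac{20728}{H{\left(\frac{1}{R{\left(-10,-2 \right)} + 251},268 \right)}} = - \frac{20728}{238 \cdot 268} = - \frac{20728}{63784} = \left(-20728\right) \frac{1}{63784} = - \frac{2591}{7973}$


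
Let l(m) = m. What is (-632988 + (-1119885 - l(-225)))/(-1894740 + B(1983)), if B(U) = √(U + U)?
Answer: 553468711920/598339943939 + 292108*√3966/598339943939 ≈ 0.92504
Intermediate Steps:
B(U) = √2*√U (B(U) = √(2*U) = √2*√U)
(-632988 + (-1119885 - l(-225)))/(-1894740 + B(1983)) = (-632988 + (-1119885 - 1*(-225)))/(-1894740 + √2*√1983) = (-632988 + (-1119885 + 225))/(-1894740 + √3966) = (-632988 - 1119660)/(-1894740 + √3966) = -1752648/(-1894740 + √3966)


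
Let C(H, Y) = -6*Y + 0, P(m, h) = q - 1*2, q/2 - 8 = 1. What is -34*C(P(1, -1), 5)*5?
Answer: 5100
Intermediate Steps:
q = 18 (q = 16 + 2*1 = 16 + 2 = 18)
P(m, h) = 16 (P(m, h) = 18 - 1*2 = 18 - 2 = 16)
C(H, Y) = -6*Y
-34*C(P(1, -1), 5)*5 = -(-204)*5*5 = -34*(-30)*5 = 1020*5 = 5100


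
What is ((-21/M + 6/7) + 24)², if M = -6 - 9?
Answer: 844561/1225 ≈ 689.44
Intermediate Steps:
M = -15
((-21/M + 6/7) + 24)² = ((-21/(-15) + 6/7) + 24)² = ((-21*(-1/15) + 6*(⅐)) + 24)² = ((7/5 + 6/7) + 24)² = (79/35 + 24)² = (919/35)² = 844561/1225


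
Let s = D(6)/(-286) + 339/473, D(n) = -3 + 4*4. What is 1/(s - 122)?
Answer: -946/114777 ≈ -0.0082421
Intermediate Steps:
D(n) = 13 (D(n) = -3 + 16 = 13)
s = 635/946 (s = 13/(-286) + 339/473 = 13*(-1/286) + 339*(1/473) = -1/22 + 339/473 = 635/946 ≈ 0.67125)
1/(s - 122) = 1/(635/946 - 122) = 1/(-114777/946) = -946/114777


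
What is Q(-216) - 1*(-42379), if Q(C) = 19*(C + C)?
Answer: 34171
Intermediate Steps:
Q(C) = 38*C (Q(C) = 19*(2*C) = 38*C)
Q(-216) - 1*(-42379) = 38*(-216) - 1*(-42379) = -8208 + 42379 = 34171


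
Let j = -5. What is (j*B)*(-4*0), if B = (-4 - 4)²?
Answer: 0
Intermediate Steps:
B = 64 (B = (-8)² = 64)
(j*B)*(-4*0) = (-5*64)*(-4*0) = -320*0 = 0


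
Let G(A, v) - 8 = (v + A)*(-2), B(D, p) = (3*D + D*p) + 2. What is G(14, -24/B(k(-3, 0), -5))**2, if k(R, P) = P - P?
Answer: 16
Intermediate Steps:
k(R, P) = 0
B(D, p) = 2 + 3*D + D*p
G(A, v) = 8 - 2*A - 2*v (G(A, v) = 8 + (v + A)*(-2) = 8 + (A + v)*(-2) = 8 + (-2*A - 2*v) = 8 - 2*A - 2*v)
G(14, -24/B(k(-3, 0), -5))**2 = (8 - 2*14 - (-48)/(2 + 3*0 + 0*(-5)))**2 = (8 - 28 - (-48)/(2 + 0 + 0))**2 = (8 - 28 - (-48)/2)**2 = (8 - 28 - 2*(-12))**2 = (8 - 28 + 24)**2 = 4**2 = 16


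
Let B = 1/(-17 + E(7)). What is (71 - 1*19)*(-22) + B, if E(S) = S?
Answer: -11441/10 ≈ -1144.1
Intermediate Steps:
B = -⅒ (B = 1/(-17 + 7) = 1/(-10) = -⅒ ≈ -0.10000)
(71 - 1*19)*(-22) + B = (71 - 1*19)*(-22) - ⅒ = (71 - 19)*(-22) - ⅒ = 52*(-22) - ⅒ = -1144 - ⅒ = -11441/10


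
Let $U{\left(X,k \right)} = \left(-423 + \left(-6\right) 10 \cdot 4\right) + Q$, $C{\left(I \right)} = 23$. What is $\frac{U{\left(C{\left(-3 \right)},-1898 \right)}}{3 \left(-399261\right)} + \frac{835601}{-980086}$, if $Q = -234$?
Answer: $- \frac{333329845147}{391310116446} \approx -0.85183$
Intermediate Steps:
$U{\left(X,k \right)} = -897$ ($U{\left(X,k \right)} = \left(-423 + \left(-6\right) 10 \cdot 4\right) - 234 = \left(-423 - 240\right) - 234 = -663 - 234 = -897$)
$\frac{U{\left(C{\left(-3 \right)},-1898 \right)}}{3 \left(-399261\right)} + \frac{835601}{-980086} = - \frac{897}{3 \left(-399261\right)} + \frac{835601}{-980086} = - \frac{897}{-1197783} + 835601 \left(- \frac{1}{980086}\right) = \left(-897\right) \left(- \frac{1}{1197783}\right) - \frac{835601}{980086} = \frac{299}{399261} - \frac{835601}{980086} = - \frac{333329845147}{391310116446}$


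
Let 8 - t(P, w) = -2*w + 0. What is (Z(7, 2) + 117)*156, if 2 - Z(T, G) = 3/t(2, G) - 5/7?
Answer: 130455/7 ≈ 18636.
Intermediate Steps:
t(P, w) = 8 + 2*w (t(P, w) = 8 - (-2*w + 0) = 8 - (-2)*w = 8 + 2*w)
Z(T, G) = 19/7 - 3/(8 + 2*G) (Z(T, G) = 2 - (3/(8 + 2*G) - 5/7) = 2 - (-5/7 + 3/(8 + 2*G)) = 2 + (5/7 - 3/(8 + 2*G)) = 19/7 - 3/(8 + 2*G))
(Z(7, 2) + 117)*156 = ((131 + 38*2)/(14*(4 + 2)) + 117)*156 = ((1/14)*(131 + 76)/6 + 117)*156 = ((1/14)*(⅙)*207 + 117)*156 = (69/28 + 117)*156 = (3345/28)*156 = 130455/7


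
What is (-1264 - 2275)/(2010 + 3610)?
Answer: -3539/5620 ≈ -0.62971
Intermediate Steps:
(-1264 - 2275)/(2010 + 3610) = -3539/5620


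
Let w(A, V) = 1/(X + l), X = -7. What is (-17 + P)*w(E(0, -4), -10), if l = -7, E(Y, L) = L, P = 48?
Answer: -31/14 ≈ -2.2143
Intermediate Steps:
w(A, V) = -1/14 (w(A, V) = 1/(-7 - 7) = 1/(-14) = -1/14)
(-17 + P)*w(E(0, -4), -10) = (-17 + 48)*(-1/14) = 31*(-1/14) = -31/14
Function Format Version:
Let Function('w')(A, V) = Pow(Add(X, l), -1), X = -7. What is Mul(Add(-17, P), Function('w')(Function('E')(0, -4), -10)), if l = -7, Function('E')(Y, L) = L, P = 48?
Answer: Rational(-31, 14) ≈ -2.2143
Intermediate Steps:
Function('w')(A, V) = Rational(-1, 14) (Function('w')(A, V) = Pow(Add(-7, -7), -1) = Pow(-14, -1) = Rational(-1, 14))
Mul(Add(-17, P), Function('w')(Function('E')(0, -4), -10)) = Mul(Add(-17, 48), Rational(-1, 14)) = Mul(31, Rational(-1, 14)) = Rational(-31, 14)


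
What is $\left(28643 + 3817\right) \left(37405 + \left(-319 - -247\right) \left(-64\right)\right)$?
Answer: $1363741980$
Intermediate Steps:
$\left(28643 + 3817\right) \left(37405 + \left(-319 - -247\right) \left(-64\right)\right) = 32460 \left(37405 + \left(-319 + 247\right) \left(-64\right)\right) = 32460 \left(37405 - -4608\right) = 32460 \left(37405 + 4608\right) = 32460 \cdot 42013 = 1363741980$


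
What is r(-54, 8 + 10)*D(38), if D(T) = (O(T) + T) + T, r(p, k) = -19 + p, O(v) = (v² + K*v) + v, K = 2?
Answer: -119282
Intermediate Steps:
O(v) = v² + 3*v (O(v) = (v² + 2*v) + v = v² + 3*v)
D(T) = 2*T + T*(3 + T) (D(T) = (T*(3 + T) + T) + T = (T + T*(3 + T)) + T = 2*T + T*(3 + T))
r(-54, 8 + 10)*D(38) = (-19 - 54)*(38*(5 + 38)) = -2774*43 = -73*1634 = -119282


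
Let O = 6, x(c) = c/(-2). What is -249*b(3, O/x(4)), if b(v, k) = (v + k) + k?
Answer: 747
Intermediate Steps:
x(c) = -c/2 (x(c) = c*(-½) = -c/2)
b(v, k) = v + 2*k (b(v, k) = (k + v) + k = v + 2*k)
-249*b(3, O/x(4)) = -249*(3 + 2*(6/((-½*4)))) = -249*(3 + 2*(6/(-2))) = -249*(3 + 2*(6*(-½))) = -249*(3 + 2*(-3)) = -249*(3 - 6) = -249*(-3) = 747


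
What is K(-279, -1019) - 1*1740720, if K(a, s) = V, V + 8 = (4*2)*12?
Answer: -1740632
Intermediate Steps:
V = 88 (V = -8 + (4*2)*12 = -8 + 8*12 = -8 + 96 = 88)
K(a, s) = 88
K(-279, -1019) - 1*1740720 = 88 - 1*1740720 = 88 - 1740720 = -1740632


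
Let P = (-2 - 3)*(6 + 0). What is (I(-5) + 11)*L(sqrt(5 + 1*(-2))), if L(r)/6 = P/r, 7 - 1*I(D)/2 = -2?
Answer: -1740*sqrt(3) ≈ -3013.8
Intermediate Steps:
P = -30 (P = -5*6 = -30)
I(D) = 18 (I(D) = 14 - 2*(-2) = 14 + 4 = 18)
L(r) = -180/r (L(r) = 6*(-30/r) = -180/r)
(I(-5) + 11)*L(sqrt(5 + 1*(-2))) = (18 + 11)*(-180/sqrt(5 + 1*(-2))) = 29*(-180/sqrt(5 - 2)) = 29*(-180*sqrt(3)/3) = 29*(-60*sqrt(3)) = -1740*sqrt(3)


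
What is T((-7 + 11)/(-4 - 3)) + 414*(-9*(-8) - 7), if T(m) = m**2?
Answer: 1318606/49 ≈ 26910.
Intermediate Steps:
T((-7 + 11)/(-4 - 3)) + 414*(-9*(-8) - 7) = ((-7 + 11)/(-4 - 3))**2 + 414*(-9*(-8) - 7) = (4/(-7))**2 + 414*(72 - 7) = (4*(-1/7))**2 + 414*65 = (-4/7)**2 + 26910 = 16/49 + 26910 = 1318606/49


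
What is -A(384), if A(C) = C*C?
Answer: -147456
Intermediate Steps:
A(C) = C²
-A(384) = -1*384² = -1*147456 = -147456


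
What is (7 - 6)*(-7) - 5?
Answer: -12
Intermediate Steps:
(7 - 6)*(-7) - 5 = 1*(-7) - 5 = -7 - 5 = -12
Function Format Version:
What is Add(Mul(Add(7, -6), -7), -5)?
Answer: -12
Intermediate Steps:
Add(Mul(Add(7, -6), -7), -5) = Add(Mul(1, -7), -5) = Add(-7, -5) = -12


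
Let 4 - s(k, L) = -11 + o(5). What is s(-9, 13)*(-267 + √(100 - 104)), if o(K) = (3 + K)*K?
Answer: 6675 - 50*I ≈ 6675.0 - 50.0*I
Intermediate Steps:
o(K) = K*(3 + K)
s(k, L) = -25 (s(k, L) = 4 - (-11 + 5*(3 + 5)) = 4 - (-11 + 5*8) = 4 - (-11 + 40) = 4 - 1*29 = 4 - 29 = -25)
s(-9, 13)*(-267 + √(100 - 104)) = -25*(-267 + √(100 - 104)) = -25*(-267 + √(-4)) = -25*(-267 + 2*I) = 6675 - 50*I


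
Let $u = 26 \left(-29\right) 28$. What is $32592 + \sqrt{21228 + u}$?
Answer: $32592 + 2 \sqrt{29} \approx 32603.0$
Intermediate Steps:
$u = -21112$ ($u = \left(-754\right) 28 = -21112$)
$32592 + \sqrt{21228 + u} = 32592 + \sqrt{21228 - 21112} = 32592 + \sqrt{116} = 32592 + 2 \sqrt{29}$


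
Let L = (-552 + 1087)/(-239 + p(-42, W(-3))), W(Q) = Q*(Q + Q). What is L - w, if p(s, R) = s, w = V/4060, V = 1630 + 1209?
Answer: -2969859/1140860 ≈ -2.6032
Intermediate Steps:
V = 2839
w = 2839/4060 ≈ 0.69926
W(Q) = 2*Q² (W(Q) = Q*(2*Q) = 2*Q²)
L = -535/281 (L = (-552 + 1087)/(-239 - 42) = 535/(-281) = 535*(-1/281) = -535/281 ≈ -1.9039)
L - w = -535/281 - 1*2839/4060 = -535/281 - 2839/4060 = -2969859/1140860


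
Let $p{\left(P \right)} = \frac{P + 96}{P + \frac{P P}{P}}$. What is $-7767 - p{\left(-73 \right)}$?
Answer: $- \frac{1133959}{146} \approx -7766.8$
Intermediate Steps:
$p{\left(P \right)} = \frac{96 + P}{2 P}$ ($p{\left(P \right)} = \frac{96 + P}{P + \frac{P^{2}}{P}} = \frac{96 + P}{P + P} = \frac{96 + P}{2 P}$)
$-7767 - p{\left(-73 \right)} = -7767 - \frac{96 - 73}{2 \left(-73\right)} = -7767 - \frac{1}{2} \left(- \frac{1}{73}\right) 23 = -7767 - - \frac{23}{146} = -7767 + \frac{23}{146} = - \frac{1133959}{146}$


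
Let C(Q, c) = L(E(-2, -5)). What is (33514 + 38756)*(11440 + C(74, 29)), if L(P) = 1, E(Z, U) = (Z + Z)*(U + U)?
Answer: 826841070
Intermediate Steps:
E(Z, U) = 4*U*Z (E(Z, U) = (2*Z)*(2*U) = 4*U*Z)
C(Q, c) = 1
(33514 + 38756)*(11440 + C(74, 29)) = (33514 + 38756)*(11440 + 1) = 72270*11441 = 826841070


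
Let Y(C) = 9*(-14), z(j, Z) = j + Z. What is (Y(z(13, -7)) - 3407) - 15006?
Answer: -18539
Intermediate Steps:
z(j, Z) = Z + j
Y(C) = -126
(Y(z(13, -7)) - 3407) - 15006 = (-126 - 3407) - 15006 = -3533 - 15006 = -18539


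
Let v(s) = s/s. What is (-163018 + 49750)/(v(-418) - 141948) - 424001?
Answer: -60185556679/141947 ≈ -4.2400e+5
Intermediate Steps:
v(s) = 1
(-163018 + 49750)/(v(-418) - 141948) - 424001 = (-163018 + 49750)/(1 - 141948) - 424001 = -113268/(-141947) - 424001 = -113268*(-1/141947) - 424001 = 113268/141947 - 424001 = -60185556679/141947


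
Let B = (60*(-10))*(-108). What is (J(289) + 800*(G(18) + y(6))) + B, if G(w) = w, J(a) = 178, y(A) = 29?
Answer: 102578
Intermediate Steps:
B = 64800 (B = -600*(-108) = 64800)
(J(289) + 800*(G(18) + y(6))) + B = (178 + 800*(18 + 29)) + 64800 = (178 + 800*47) + 64800 = (178 + 37600) + 64800 = 37778 + 64800 = 102578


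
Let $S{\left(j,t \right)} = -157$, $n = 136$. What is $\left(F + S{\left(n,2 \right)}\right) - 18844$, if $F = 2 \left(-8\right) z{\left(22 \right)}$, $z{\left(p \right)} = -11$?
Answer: $-18825$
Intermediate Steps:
$F = 176$ ($F = 2 \left(-8\right) \left(-11\right) = \left(-16\right) \left(-11\right) = 176$)
$\left(F + S{\left(n,2 \right)}\right) - 18844 = \left(176 - 157\right) - 18844 = 19 - 18844 = -18825$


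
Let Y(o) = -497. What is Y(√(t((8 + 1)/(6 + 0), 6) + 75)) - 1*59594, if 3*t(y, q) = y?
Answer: -60091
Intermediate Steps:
t(y, q) = y/3
Y(√(t((8 + 1)/(6 + 0), 6) + 75)) - 1*59594 = -497 - 1*59594 = -497 - 59594 = -60091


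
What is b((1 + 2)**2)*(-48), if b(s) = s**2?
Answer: -3888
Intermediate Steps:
b((1 + 2)**2)*(-48) = ((1 + 2)**2)**2*(-48) = (3**2)**2*(-48) = 9**2*(-48) = 81*(-48) = -3888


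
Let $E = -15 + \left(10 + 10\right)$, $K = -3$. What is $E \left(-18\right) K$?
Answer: $270$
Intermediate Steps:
$E = 5$ ($E = -15 + 20 = 5$)
$E \left(-18\right) K = 5 \left(-18\right) \left(-3\right) = \left(-90\right) \left(-3\right) = 270$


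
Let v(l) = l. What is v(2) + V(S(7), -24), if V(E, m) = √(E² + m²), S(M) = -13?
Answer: 2 + √745 ≈ 29.295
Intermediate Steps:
v(2) + V(S(7), -24) = 2 + √((-13)² + (-24)²) = 2 + √(169 + 576) = 2 + √745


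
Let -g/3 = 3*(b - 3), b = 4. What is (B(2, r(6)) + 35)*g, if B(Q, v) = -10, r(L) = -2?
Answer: -225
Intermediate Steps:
g = -9 (g = -9*(4 - 3) = -9 ≈ -9.0000)
(B(2, r(6)) + 35)*g = (-10 + 35)*(-9) = 25*(-9) = -225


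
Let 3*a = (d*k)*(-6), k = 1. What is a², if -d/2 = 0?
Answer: 0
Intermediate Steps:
d = 0 (d = -2*0 = 0)
a = 0 (a = ((0*1)*(-6))/3 = (0*(-6))/3 = (⅓)*0 = 0)
a² = 0² = 0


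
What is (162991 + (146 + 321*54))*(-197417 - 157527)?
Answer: -64057098624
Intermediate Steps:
(162991 + (146 + 321*54))*(-197417 - 157527) = (162991 + (146 + 17334))*(-354944) = (162991 + 17480)*(-354944) = 180471*(-354944) = -64057098624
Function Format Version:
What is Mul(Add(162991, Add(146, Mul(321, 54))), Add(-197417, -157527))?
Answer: -64057098624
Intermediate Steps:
Mul(Add(162991, Add(146, Mul(321, 54))), Add(-197417, -157527)) = Mul(Add(162991, Add(146, 17334)), -354944) = Mul(Add(162991, 17480), -354944) = Mul(180471, -354944) = -64057098624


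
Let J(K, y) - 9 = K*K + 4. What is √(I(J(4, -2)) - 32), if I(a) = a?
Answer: I*√3 ≈ 1.732*I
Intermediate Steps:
J(K, y) = 13 + K² (J(K, y) = 9 + (K*K + 4) = 9 + (K² + 4) = 9 + (4 + K²) = 13 + K²)
√(I(J(4, -2)) - 32) = √((13 + 4²) - 32) = √((13 + 16) - 32) = √(29 - 32) = √(-3) = I*√3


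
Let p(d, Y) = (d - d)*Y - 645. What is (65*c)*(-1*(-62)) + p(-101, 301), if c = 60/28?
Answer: 55935/7 ≈ 7990.7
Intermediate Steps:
c = 15/7 (c = 60*(1/28) = 15/7 ≈ 2.1429)
p(d, Y) = -645 (p(d, Y) = 0*Y - 645 = 0 - 645 = -645)
(65*c)*(-1*(-62)) + p(-101, 301) = (65*(15/7))*(-1*(-62)) - 645 = (975/7)*62 - 645 = 60450/7 - 645 = 55935/7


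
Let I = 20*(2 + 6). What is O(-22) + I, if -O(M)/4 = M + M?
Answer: 336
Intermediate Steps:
O(M) = -8*M (O(M) = -4*(M + M) = -8*M)
I = 160 (I = 20*8 = 160)
O(-22) + I = -8*(-22) + 160 = 176 + 160 = 336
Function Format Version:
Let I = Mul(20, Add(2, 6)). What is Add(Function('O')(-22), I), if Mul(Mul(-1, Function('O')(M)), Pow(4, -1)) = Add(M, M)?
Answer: 336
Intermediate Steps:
Function('O')(M) = Mul(-8, M) (Function('O')(M) = Mul(-4, Add(M, M)) = Mul(-4, Mul(2, M)) = Mul(-8, M))
I = 160 (I = Mul(20, 8) = 160)
Add(Function('O')(-22), I) = Add(Mul(-8, -22), 160) = Add(176, 160) = 336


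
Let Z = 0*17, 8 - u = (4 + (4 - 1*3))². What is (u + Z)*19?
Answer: -323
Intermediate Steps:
u = -17 (u = 8 - (4 + (4 - 1*3))² = 8 - (4 + (4 - 3))² = 8 - (4 + 1)² = 8 - 1*5² = 8 - 1*25 = 8 - 25 = -17)
Z = 0
(u + Z)*19 = (-17 + 0)*19 = -17*19 = -323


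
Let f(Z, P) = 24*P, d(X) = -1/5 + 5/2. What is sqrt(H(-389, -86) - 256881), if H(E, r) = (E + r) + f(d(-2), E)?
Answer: 2*I*sqrt(66673) ≈ 516.42*I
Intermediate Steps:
d(X) = 23/10 (d(X) = -1*1/5 + 5*(1/2) = -1/5 + 5/2 = 23/10)
H(E, r) = r + 25*E (H(E, r) = (E + r) + 24*E = r + 25*E)
sqrt(H(-389, -86) - 256881) = sqrt((-86 + 25*(-389)) - 256881) = sqrt((-86 - 9725) - 256881) = sqrt(-9811 - 256881) = sqrt(-266692) = 2*I*sqrt(66673)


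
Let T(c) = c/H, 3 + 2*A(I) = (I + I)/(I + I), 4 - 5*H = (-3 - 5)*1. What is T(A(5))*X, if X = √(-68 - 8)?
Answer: -5*I*√19/6 ≈ -3.6324*I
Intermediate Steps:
H = 12/5 (H = ⅘ - (-3 - 5)/5 = ⅘ - (-8)/5 = ⅘ - ⅕*(-8) = ⅘ + 8/5 = 12/5 ≈ 2.4000)
X = 2*I*√19 (X = √(-76) = 2*I*√19 ≈ 8.7178*I)
A(I) = -1 (A(I) = -3/2 + ((I + I)/(I + I))/2 = -3/2 + ((2*I)/((2*I)))/2 = -3/2 + ((2*I)*(1/(2*I)))/2 = -3/2 + (½)*1 = -3/2 + ½ = -1)
T(c) = 5*c/12 (T(c) = c/(12/5) = c*(5/12) = 5*c/12)
T(A(5))*X = ((5/12)*(-1))*(2*I*√19) = -5*I*√19/6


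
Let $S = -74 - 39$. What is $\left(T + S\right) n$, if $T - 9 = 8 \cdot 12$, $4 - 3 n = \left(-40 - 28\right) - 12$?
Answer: $-224$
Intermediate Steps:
$S = -113$ ($S = -74 - 39 = -113$)
$n = 28$ ($n = \frac{4}{3} - \frac{\left(-40 - 28\right) - 12}{3} = \frac{4}{3} - \frac{-68 - 12}{3} = \frac{4}{3} - - \frac{80}{3} = \frac{4}{3} + \frac{80}{3} = 28$)
$T = 105$ ($T = 9 + 8 \cdot 12 = 9 + 96 = 105$)
$\left(T + S\right) n = \left(105 - 113\right) 28 = \left(-8\right) 28 = -224$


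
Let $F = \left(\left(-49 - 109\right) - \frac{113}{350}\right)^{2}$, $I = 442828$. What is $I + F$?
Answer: $\frac{57317030569}{122500} \approx 4.6789 \cdot 10^{5}$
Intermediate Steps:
$F = \frac{3070600569}{122500}$ ($F = \left(\left(-49 - 109\right) - \frac{113}{350}\right)^{2} = \left(-158 - \frac{113}{350}\right)^{2} = \left(- \frac{55413}{350}\right)^{2} = \frac{3070600569}{122500} \approx 25066.0$)
$I + F = 442828 + \frac{3070600569}{122500} = \frac{57317030569}{122500}$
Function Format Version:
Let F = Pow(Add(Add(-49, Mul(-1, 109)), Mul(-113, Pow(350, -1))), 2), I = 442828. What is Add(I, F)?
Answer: Rational(57317030569, 122500) ≈ 4.6789e+5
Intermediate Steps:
F = Rational(3070600569, 122500) (F = Pow(Add(Add(-49, -109), Mul(-113, Rational(1, 350))), 2) = Pow(Add(-158, Rational(-113, 350)), 2) = Pow(Rational(-55413, 350), 2) = Rational(3070600569, 122500) ≈ 25066.)
Add(I, F) = Add(442828, Rational(3070600569, 122500)) = Rational(57317030569, 122500)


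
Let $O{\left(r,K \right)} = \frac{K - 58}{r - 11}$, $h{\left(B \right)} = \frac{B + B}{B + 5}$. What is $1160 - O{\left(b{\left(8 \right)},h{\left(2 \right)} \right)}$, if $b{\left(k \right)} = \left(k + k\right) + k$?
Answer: $\frac{105962}{91} \approx 1164.4$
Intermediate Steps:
$b{\left(k \right)} = 3 k$ ($b{\left(k \right)} = 2 k + k = 3 k$)
$h{\left(B \right)} = \frac{2 B}{5 + B}$
$O{\left(r,K \right)} = \frac{-58 + K}{-11 + r}$
$1160 - O{\left(b{\left(8 \right)},h{\left(2 \right)} \right)} = 1160 - \frac{-58 + 2 \cdot 2 \frac{1}{5 + 2}}{-11 + 3 \cdot 8} = 1160 - \frac{-58 + 2 \cdot 2 \cdot \frac{1}{7}}{-11 + 24} = 1160 - \frac{-58 + 2 \cdot 2 \cdot \frac{1}{7}}{13} = 1160 - \frac{-58 + \frac{4}{7}}{13} = 1160 - \frac{1}{13} \left(- \frac{402}{7}\right) = 1160 - - \frac{402}{91} = 1160 + \frac{402}{91} = \frac{105962}{91}$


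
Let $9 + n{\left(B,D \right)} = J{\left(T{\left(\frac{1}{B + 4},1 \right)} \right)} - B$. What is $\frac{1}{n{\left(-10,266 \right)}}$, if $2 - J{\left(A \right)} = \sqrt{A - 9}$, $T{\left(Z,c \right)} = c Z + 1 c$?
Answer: $\frac{18}{103} + \frac{7 i \sqrt{6}}{103} \approx 0.17476 + 0.16647 i$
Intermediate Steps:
$T{\left(Z,c \right)} = c + Z c$ ($T{\left(Z,c \right)} = Z c + c = c + Z c$)
$J{\left(A \right)} = 2 - \sqrt{-9 + A}$ ($J{\left(A \right)} = 2 - \sqrt{A - 9} = 2 - \sqrt{-9 + A}$)
$n{\left(B,D \right)} = -7 - B - \sqrt{-8 + \frac{1}{4 + B}}$ ($n{\left(B,D \right)} = -9 - \left(-2 + B + \sqrt{-9 + 1 \left(1 + \frac{1}{B + 4}\right)}\right) = -9 - \left(-2 + B + \sqrt{-9 + 1 \left(1 + \frac{1}{4 + B}\right)}\right) = -9 - \left(-2 + B + \sqrt{-9 + \left(1 + \frac{1}{4 + B}\right)}\right) = -9 - \left(-2 + B + \sqrt{-8 + \frac{1}{4 + B}}\right) = -7 - B - \sqrt{-8 + \frac{1}{4 + B}}$)
$\frac{1}{n{\left(-10,266 \right)}} = \frac{1}{-7 - -10 - \sqrt{- \frac{31 + 8 \left(-10\right)}{4 - 10}}} = \frac{1}{-7 + 10 - \sqrt{- \frac{31 - 80}{-6}}} = \frac{1}{-7 + 10 - \sqrt{\left(-1\right) \left(- \frac{1}{6}\right) \left(-49\right)}} = \frac{1}{-7 + 10 - \sqrt{- \frac{49}{6}}} = \frac{1}{-7 + 10 - \frac{7 i \sqrt{6}}{6}} = \frac{1}{3 - \frac{7 i \sqrt{6}}{6}}$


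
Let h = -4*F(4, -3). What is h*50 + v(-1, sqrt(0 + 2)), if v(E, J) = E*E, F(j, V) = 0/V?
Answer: 1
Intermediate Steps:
F(j, V) = 0
v(E, J) = E**2
h = 0 (h = -4*0 = 0)
h*50 + v(-1, sqrt(0 + 2)) = 0*50 + (-1)**2 = 0 + 1 = 1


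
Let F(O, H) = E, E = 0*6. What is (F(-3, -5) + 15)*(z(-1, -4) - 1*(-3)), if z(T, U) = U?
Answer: -15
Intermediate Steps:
E = 0
F(O, H) = 0
(F(-3, -5) + 15)*(z(-1, -4) - 1*(-3)) = (0 + 15)*(-4 - 1*(-3)) = 15*(-4 + 3) = 15*(-1) = -15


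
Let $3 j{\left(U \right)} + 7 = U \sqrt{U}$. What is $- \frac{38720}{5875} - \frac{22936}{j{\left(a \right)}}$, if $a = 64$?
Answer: $- \frac{16952024}{118675} \approx -142.84$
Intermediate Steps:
$j{\left(U \right)} = - \frac{7}{3} + \frac{U^{\frac{3}{2}}}{3}$ ($j{\left(U \right)} = - \frac{7}{3} + \frac{U \sqrt{U}}{3} = - \frac{7}{3} + \frac{U^{\frac{3}{2}}}{3}$)
$- \frac{38720}{5875} - \frac{22936}{j{\left(a \right)}} = - \frac{38720}{5875} - \frac{22936}{- \frac{7}{3} + \frac{64^{\frac{3}{2}}}{3}} = \left(-38720\right) \frac{1}{5875} - \frac{22936}{- \frac{7}{3} + \frac{1}{3} \cdot 512} = - \frac{7744}{1175} - \frac{22936}{- \frac{7}{3} + \frac{512}{3}} = - \frac{7744}{1175} - \frac{22936}{\frac{505}{3}} = - \frac{7744}{1175} - \frac{68808}{505} = - \frac{16952024}{118675}$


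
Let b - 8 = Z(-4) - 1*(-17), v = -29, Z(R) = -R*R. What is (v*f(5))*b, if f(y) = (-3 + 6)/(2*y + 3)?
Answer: -783/13 ≈ -60.231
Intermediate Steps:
f(y) = 3/(3 + 2*y)
Z(R) = -R²
b = 9 (b = 8 + (-1*(-4)² - 1*(-17)) = 8 + (-1*16 + 17) = 8 + (-16 + 17) = 8 + 1 = 9)
(v*f(5))*b = -87/(3 + 2*5)*9 = -87/(3 + 10)*9 = -87/13*9 = -783/13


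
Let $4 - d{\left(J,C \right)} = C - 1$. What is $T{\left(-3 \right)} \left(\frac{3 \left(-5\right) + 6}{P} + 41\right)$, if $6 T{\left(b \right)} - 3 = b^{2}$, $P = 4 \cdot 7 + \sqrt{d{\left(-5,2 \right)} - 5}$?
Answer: $\frac{10658}{131} + \frac{3 i \sqrt{2}}{131} \approx 81.359 + 0.032387 i$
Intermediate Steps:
$d{\left(J,C \right)} = 5 - C$ ($d{\left(J,C \right)} = 4 - \left(C - 1\right) = 4 - \left(-1 + C\right) = 5 - C$)
$P = 28 + i \sqrt{2}$ ($P = 4 \cdot 7 + \sqrt{\left(5 - 2\right) - 5} = 28 + \sqrt{\left(5 - 2\right) - 5} = 28 + \sqrt{3 - 5} = 28 + \sqrt{-2} = 28 + i \sqrt{2} \approx 28.0 + 1.4142 i$)
$T{\left(b \right)} = \frac{1}{2} + \frac{b^{2}}{6}$
$T{\left(-3 \right)} \left(\frac{3 \left(-5\right) + 6}{P} + 41\right) = \left(\frac{1}{2} + \frac{\left(-3\right)^{2}}{6}\right) \left(\frac{3 \left(-5\right) + 6}{28 + i \sqrt{2}} + 41\right) = \left(\frac{1}{2} + \frac{1}{6} \cdot 9\right) \left(\frac{-15 + 6}{28 + i \sqrt{2}} + 41\right) = \left(\frac{1}{2} + \frac{3}{2}\right) \left(- \frac{9}{28 + i \sqrt{2}} + 41\right) = 2 \left(41 - \frac{9}{28 + i \sqrt{2}}\right) = 82 - \frac{18}{28 + i \sqrt{2}}$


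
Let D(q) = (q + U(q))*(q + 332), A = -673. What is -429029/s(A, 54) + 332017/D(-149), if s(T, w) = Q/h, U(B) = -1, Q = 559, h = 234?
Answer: -211997505631/1180350 ≈ -1.7961e+5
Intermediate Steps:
s(T, w) = 43/18 (s(T, w) = 559/234 = 559*(1/234) = 43/18)
D(q) = (-1 + q)*(332 + q) (D(q) = (q - 1)*(q + 332) = (-1 + q)*(332 + q))
-429029/s(A, 54) + 332017/D(-149) = -429029/43/18 + 332017/(-332 + (-149)² + 331*(-149)) = -429029*18/43 + 332017/(-332 + 22201 - 49319) = -7722522/43 + 332017/(-27450) = -7722522/43 + 332017*(-1/27450) = -7722522/43 - 332017/27450 = -211997505631/1180350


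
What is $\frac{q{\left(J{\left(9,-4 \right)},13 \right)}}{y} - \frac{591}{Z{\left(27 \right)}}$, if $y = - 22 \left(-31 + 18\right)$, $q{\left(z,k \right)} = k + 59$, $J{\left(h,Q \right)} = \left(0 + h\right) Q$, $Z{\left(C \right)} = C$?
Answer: $- \frac{27847}{1287} \approx -21.637$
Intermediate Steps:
$J{\left(h,Q \right)} = Q h$ ($J{\left(h,Q \right)} = h Q = Q h$)
$q{\left(z,k \right)} = 59 + k$
$y = 286$ ($y = \left(-22\right) \left(-13\right) = 286$)
$\frac{q{\left(J{\left(9,-4 \right)},13 \right)}}{y} - \frac{591}{Z{\left(27 \right)}} = \frac{59 + 13}{286} - \frac{591}{27} = 72 \cdot \frac{1}{286} - \frac{197}{9} = \frac{36}{143} - \frac{197}{9} = - \frac{27847}{1287}$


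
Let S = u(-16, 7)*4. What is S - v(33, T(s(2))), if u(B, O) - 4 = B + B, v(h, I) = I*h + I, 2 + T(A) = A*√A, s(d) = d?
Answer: -44 - 68*√2 ≈ -140.17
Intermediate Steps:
T(A) = -2 + A^(3/2) (T(A) = -2 + A*√A = -2 + A^(3/2))
v(h, I) = I + I*h
u(B, O) = 4 + 2*B (u(B, O) = 4 + (B + B) = 4 + 2*B)
S = -112 (S = (4 + 2*(-16))*4 = (4 - 32)*4 = -28*4 = -112)
S - v(33, T(s(2))) = -112 - (-2 + 2^(3/2))*(1 + 33) = -112 - (-2 + 2*√2)*34 = -112 - (-68 + 68*√2) = -112 + (68 - 68*√2) = -44 - 68*√2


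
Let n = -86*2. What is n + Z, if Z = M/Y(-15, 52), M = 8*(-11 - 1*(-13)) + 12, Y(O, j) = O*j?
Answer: -33547/195 ≈ -172.04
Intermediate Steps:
M = 28 (M = 8*(-11 + 13) + 12 = 8*2 + 12 = 16 + 12 = 28)
Z = -7/195 (Z = 28/((-15*52)) = 28/(-780) = 28*(-1/780) = -7/195 ≈ -0.035897)
n = -172
n + Z = -172 - 7/195 = -33547/195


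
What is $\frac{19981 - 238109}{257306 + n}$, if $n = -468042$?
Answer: $\frac{13633}{13171} \approx 1.0351$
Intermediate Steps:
$\frac{19981 - 238109}{257306 + n} = \frac{19981 - 238109}{257306 - 468042} = - \frac{218128}{-210736} = \left(-218128\right) \left(- \frac{1}{210736}\right) = \frac{13633}{13171}$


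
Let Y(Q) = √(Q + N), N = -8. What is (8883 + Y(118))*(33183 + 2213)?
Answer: 314422668 + 35396*√110 ≈ 3.1479e+8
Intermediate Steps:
Y(Q) = √(-8 + Q) (Y(Q) = √(Q - 8) = √(-8 + Q))
(8883 + Y(118))*(33183 + 2213) = (8883 + √(-8 + 118))*(33183 + 2213) = (8883 + √110)*35396 = 314422668 + 35396*√110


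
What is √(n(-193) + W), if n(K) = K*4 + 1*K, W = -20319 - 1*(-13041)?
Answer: I*√8243 ≈ 90.791*I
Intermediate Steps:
W = -7278 (W = -20319 + 13041 = -7278)
n(K) = 5*K (n(K) = 4*K + K = 5*K)
√(n(-193) + W) = √(5*(-193) - 7278) = √(-965 - 7278) = √(-8243) = I*√8243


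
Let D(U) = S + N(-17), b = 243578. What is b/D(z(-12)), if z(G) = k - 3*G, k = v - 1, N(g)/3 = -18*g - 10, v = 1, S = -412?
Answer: 121789/238 ≈ 511.72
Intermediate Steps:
N(g) = -30 - 54*g (N(g) = 3*(-18*g - 10) = 3*(-10 - 18*g) = -30 - 54*g)
k = 0 (k = 1 - 1 = 0)
z(G) = -3*G (z(G) = 0 - 3*G = -3*G)
D(U) = 476 (D(U) = -412 + (-30 - 54*(-17)) = -412 + (-30 + 918) = -412 + 888 = 476)
b/D(z(-12)) = 243578/476 = 243578*(1/476) = 121789/238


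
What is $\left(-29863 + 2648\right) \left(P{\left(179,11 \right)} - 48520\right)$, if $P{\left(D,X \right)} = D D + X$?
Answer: $448176620$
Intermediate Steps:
$P{\left(D,X \right)} = X + D^{2}$ ($P{\left(D,X \right)} = D^{2} + X = X + D^{2}$)
$\left(-29863 + 2648\right) \left(P{\left(179,11 \right)} - 48520\right) = \left(-29863 + 2648\right) \left(\left(11 + 179^{2}\right) - 48520\right) = - 27215 \left(\left(11 + 32041\right) - 48520\right) = - 27215 \left(32052 - 48520\right) = \left(-27215\right) \left(-16468\right) = 448176620$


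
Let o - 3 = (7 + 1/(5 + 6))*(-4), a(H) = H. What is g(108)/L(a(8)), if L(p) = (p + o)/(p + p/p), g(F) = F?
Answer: -10692/191 ≈ -55.979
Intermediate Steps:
o = -279/11 (o = 3 + (7 + 1/(5 + 6))*(-4) = 3 + (7 + 1/11)*(-4) = 3 + (78/11)*(-4) = 3 - 312/11 = -279/11 ≈ -25.364)
L(p) = (-279/11 + p)/(1 + p) (L(p) = (p - 279/11)/(p + p/p) = (-279/11 + p)/(p + 1) = (-279/11 + p)/(1 + p))
g(108)/L(a(8)) = 108/(((-279/11 + 8)/(1 + 8))) = 108/((-191/11/9)) = 108/(((⅑)*(-191/11))) = 108/(-191/99) = 108*(-99/191) = -10692/191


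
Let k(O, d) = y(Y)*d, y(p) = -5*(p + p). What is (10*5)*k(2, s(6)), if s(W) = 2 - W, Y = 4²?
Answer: 32000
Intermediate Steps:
Y = 16
y(p) = -10*p
k(O, d) = -160*d (k(O, d) = (-10*16)*d = -160*d)
(10*5)*k(2, s(6)) = (10*5)*(-160*(2 - 1*6)) = 50*(-160*(2 - 6)) = 50*(-160*(-4)) = 50*640 = 32000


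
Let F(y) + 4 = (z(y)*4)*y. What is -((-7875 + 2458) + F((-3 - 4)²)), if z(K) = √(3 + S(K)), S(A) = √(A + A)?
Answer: 5421 - 196*√(3 + 7*√2) ≈ 4717.0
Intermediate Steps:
S(A) = √2*√A (S(A) = √(2*A) = √2*√A)
z(K) = √(3 + √2*√K)
F(y) = -4 + 4*y*√(3 + √2*√y) (F(y) = -4 + (√(3 + √2*√y)*4)*y = -4 + (4*√(3 + √2*√y))*y = -4 + 4*y*√(3 + √2*√y))
-((-7875 + 2458) + F((-3 - 4)²)) = -((-7875 + 2458) + (-4 + 4*(-3 - 4)²*√(3 + √2*√((-3 - 4)²)))) = -(-5417 + (-4 + 4*(-7)²*√(3 + √2*√((-7)²)))) = -(-5417 + (-4 + 4*49*√(3 + √2*√49))) = -(-5417 + (-4 + 4*49*√(3 + √2*7))) = -(-5417 + (-4 + 4*49*√(3 + 7*√2))) = -(-5417 + (-4 + 196*√(3 + 7*√2))) = -(-5421 + 196*√(3 + 7*√2)) = 5421 - 196*√(3 + 7*√2)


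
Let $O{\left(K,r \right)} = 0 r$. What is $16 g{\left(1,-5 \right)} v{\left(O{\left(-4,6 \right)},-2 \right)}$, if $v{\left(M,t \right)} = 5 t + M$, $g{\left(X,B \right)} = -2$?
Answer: $320$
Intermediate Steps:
$O{\left(K,r \right)} = 0$
$v{\left(M,t \right)} = M + 5 t$
$16 g{\left(1,-5 \right)} v{\left(O{\left(-4,6 \right)},-2 \right)} = 16 \left(-2\right) \left(0 + 5 \left(-2\right)\right) = - 32 \left(0 - 10\right) = \left(-32\right) \left(-10\right) = 320$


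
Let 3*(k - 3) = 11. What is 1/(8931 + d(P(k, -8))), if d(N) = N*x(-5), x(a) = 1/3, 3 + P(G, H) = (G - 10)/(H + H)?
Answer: 72/642965 ≈ 0.00011198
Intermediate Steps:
k = 20/3 (k = 3 + (⅓)*11 = 3 + 11/3 = 20/3 ≈ 6.6667)
P(G, H) = -3 + (-10 + G)/(2*H) (P(G, H) = -3 + (G - 10)/(H + H) = -3 + (-10 + G)/((2*H)) = -3 + (-10 + G)*(1/(2*H)) = -3 + (-10 + G)/(2*H))
x(a) = ⅓
d(N) = N/3 (d(N) = N*(⅓) = N/3)
1/(8931 + d(P(k, -8))) = 1/(8931 + ((½)*(-10 + 20/3 - 6*(-8))/(-8))/3) = 1/(8931 + ((½)*(-⅛)*(-10 + 20/3 + 48))/3) = 1/(8931 + ((½)*(-⅛)*(134/3))/3) = 1/(8931 + (⅓)*(-67/24)) = 1/(8931 - 67/72) = 1/(642965/72) = 72/642965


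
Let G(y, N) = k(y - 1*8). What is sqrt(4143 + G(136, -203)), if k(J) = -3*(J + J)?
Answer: 15*sqrt(15) ≈ 58.095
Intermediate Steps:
k(J) = -6*J
G(y, N) = 48 - 6*y (G(y, N) = -6*(y - 1*8) = -6*(y - 8) = -6*(-8 + y) = 48 - 6*y)
sqrt(4143 + G(136, -203)) = sqrt(4143 + (48 - 6*136)) = sqrt(4143 + (48 - 816)) = sqrt(4143 - 768) = sqrt(3375) = 15*sqrt(15)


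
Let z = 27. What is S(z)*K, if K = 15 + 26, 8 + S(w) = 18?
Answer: 410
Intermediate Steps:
S(w) = 10 (S(w) = -8 + 18 = 10)
K = 41
S(z)*K = 10*41 = 410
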